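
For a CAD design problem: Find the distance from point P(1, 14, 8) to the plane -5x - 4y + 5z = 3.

distance = |a·x₀ + b·y₀ + c·z₀ - d| / √(a² + b² + c²)
  = |(-5)·1 + (-4)·14 + 5·8 - 3| / √((-5)² + (-4)² + 5²)
  = |-5 - 56 + 40 - 3| / √(25 + 16 + 25)
  = |-24| / √66
  = 24 / 8.124
  ≈ 2.954

2.954


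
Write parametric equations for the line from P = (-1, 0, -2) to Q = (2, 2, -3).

Direction vector d = Q - P = (2 + 1, 2 + 0, -3 + 2) = (3, 2, -1)
Parametric form r = P + t·d:
x = -1 + 3t, y = 0 + 2t, z = -2 - t

x = -1 + 3t, y = 0 + 2t, z = -2 - t


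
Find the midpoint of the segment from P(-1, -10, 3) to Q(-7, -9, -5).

M = ((x₁+x₂)/2, (y₁+y₂)/2, (z₁+z₂)/2)
  = ((-1 - 7)/2, (-10 - 9)/2, (3 - 5)/2)
  = (-8/2, -19/2, -2/2)
  = (-4, -9.5, -1)

(-4, -9.5, -1)


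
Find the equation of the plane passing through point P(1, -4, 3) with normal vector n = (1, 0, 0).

The plane through P with normal n = (a, b, c) satisfies n·(r - P) = 0,
i.e. ax + by + cz = a·x₀ + b·y₀ + c·z₀.
d = 1·1 + 0·(-4) + 0·3
  = 1 + 0 + 0
  = 1
Equation: x = 1

x = 1


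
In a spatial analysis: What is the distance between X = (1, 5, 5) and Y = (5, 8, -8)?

d = √[(x₂-x₁)² + (y₂-y₁)² + (z₂-z₁)²]
  = √[4² + 3² + (-13)²]
  = √[16 + 9 + 169]
  = √194
  ≈ 13.93

13.93


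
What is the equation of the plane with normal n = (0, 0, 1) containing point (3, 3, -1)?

The plane through P with normal n = (a, b, c) satisfies n·(r - P) = 0,
i.e. ax + by + cz = a·x₀ + b·y₀ + c·z₀.
d = 0·3 + 0·3 + 1·(-1)
  = 0 + 0 - 1
  = -1
Equation: z = -1

z = -1


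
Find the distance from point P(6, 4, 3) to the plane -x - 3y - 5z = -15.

distance = |a·x₀ + b·y₀ + c·z₀ - d| / √(a² + b² + c²)
  = |(-1)·6 + (-3)·4 + (-5)·3 - (-15)| / √((-1)² + (-3)² + (-5)²)
  = |-6 - 12 - 15 + 15| / √(1 + 9 + 25)
  = |-18| / √35
  = 18 / 5.916
  ≈ 3.043

3.043


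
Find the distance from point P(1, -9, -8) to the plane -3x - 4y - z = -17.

distance = |a·x₀ + b·y₀ + c·z₀ - d| / √(a² + b² + c²)
  = |(-3)·1 + (-4)·(-9) + (-1)·(-8) - (-17)| / √((-3)² + (-4)² + (-1)²)
  = |-3 + 36 + 8 + 17| / √(9 + 16 + 1)
  = |58| / √26
  = 58 / 5.099
  ≈ 11.37

11.37


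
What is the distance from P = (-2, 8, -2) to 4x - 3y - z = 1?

distance = |a·x₀ + b·y₀ + c·z₀ - d| / √(a² + b² + c²)
  = |4·(-2) + (-3)·8 + (-1)·(-2) - 1| / √(4² + (-3)² + (-1)²)
  = |-8 - 24 + 2 - 1| / √(16 + 9 + 1)
  = |-31| / √26
  = 31 / 5.099
  ≈ 6.08

6.08


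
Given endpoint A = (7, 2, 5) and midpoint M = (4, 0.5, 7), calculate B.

B = 2M - A
  = (2·4 - 7, 2·0.5 - 2, 2·7 - 5)
  = (8 - 7, 1 - 2, 14 - 5)
  = (1, -1, 9)

(1, -1, 9)


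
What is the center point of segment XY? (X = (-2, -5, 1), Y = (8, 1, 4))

M = ((x₁+x₂)/2, (y₁+y₂)/2, (z₁+z₂)/2)
  = ((-2 + 8)/2, (-5 + 1)/2, (1 + 4)/2)
  = (6/2, -4/2, 5/2)
  = (3, -2, 2.5)

(3, -2, 2.5)


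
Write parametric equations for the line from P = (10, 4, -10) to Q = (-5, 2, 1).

Direction vector d = Q - P = (-5 - 10, 2 - 4, 1 + 10) = (-15, -2, 11)
Parametric form r = P + t·d:
x = 10 - 15t, y = 4 - 2t, z = -10 + 11t

x = 10 - 15t, y = 4 - 2t, z = -10 + 11t


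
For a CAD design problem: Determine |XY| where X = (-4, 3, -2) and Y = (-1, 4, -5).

d = √[(x₂-x₁)² + (y₂-y₁)² + (z₂-z₁)²]
  = √[3² + 1² + (-3)²]
  = √[9 + 1 + 9]
  = √19
  ≈ 4.359

4.359


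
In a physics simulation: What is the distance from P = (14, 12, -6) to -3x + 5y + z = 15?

distance = |a·x₀ + b·y₀ + c·z₀ - d| / √(a² + b² + c²)
  = |(-3)·14 + 5·12 + 1·(-6) - 15| / √((-3)² + 5² + 1²)
  = |-42 + 60 - 6 - 15| / √(9 + 25 + 1)
  = |-3| / √35
  = 3 / 5.916
  ≈ 0.5071

0.5071


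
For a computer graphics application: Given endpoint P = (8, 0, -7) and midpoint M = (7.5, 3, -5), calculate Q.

Q = 2M - P
  = (2·7.5 - 8, 2·3 - 0, 2·(-5) - (-7))
  = (15 - 8, 6 + 0, -10 + 7)
  = (7, 6, -3)

(7, 6, -3)


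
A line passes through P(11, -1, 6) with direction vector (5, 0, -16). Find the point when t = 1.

P(t) = P + t·d
  = (11 + 5·1, -1 + 0·1, 6 + (-16)·1)
  = (11 + 5, -1 + 0, 6 - 16)
  = (16, -1, -10)

(16, -1, -10)


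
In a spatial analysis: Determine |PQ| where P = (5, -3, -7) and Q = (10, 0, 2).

d = √[(x₂-x₁)² + (y₂-y₁)² + (z₂-z₁)²]
  = √[5² + 3² + 9²]
  = √[25 + 9 + 81]
  = √115
  ≈ 10.72

10.72


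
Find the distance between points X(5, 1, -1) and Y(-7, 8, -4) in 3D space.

d = √[(x₂-x₁)² + (y₂-y₁)² + (z₂-z₁)²]
  = √[(-12)² + 7² + (-3)²]
  = √[144 + 49 + 9]
  = √202
  ≈ 14.21

14.21


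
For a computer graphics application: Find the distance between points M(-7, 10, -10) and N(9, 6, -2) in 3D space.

d = √[(x₂-x₁)² + (y₂-y₁)² + (z₂-z₁)²]
  = √[16² + (-4)² + 8²]
  = √[256 + 16 + 64]
  = √336
  ≈ 18.33

18.33


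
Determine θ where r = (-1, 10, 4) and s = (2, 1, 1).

r·s = (-1)·2 + 10·1 + 4·1 = -2 + 10 + 4 = 12
|r| = √((-1)² + 10² + 4²) = √117 ≈ 10.82
|s| = √(2² + 1² + 1²) = √6 ≈ 2.449
cos θ = (r·s)/(|r||s|) = 12/(10.82·2.449) ≈ 0.4529
θ = arccos(0.4529) ≈ 63.07°

63.07°


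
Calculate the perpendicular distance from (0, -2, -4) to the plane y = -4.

distance = |a·x₀ + b·y₀ + c·z₀ - d| / √(a² + b² + c²)
  = |0·0 + 1·(-2) + 0·(-4) - (-4)| / √(0² + 1² + 0²)
  = |0 - 2 + 0 + 4| / √(0 + 1 + 0)
  = |2| / √1
  = 2 / 1
  ≈ 2

2


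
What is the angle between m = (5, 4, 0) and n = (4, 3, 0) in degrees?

m·n = 5·4 + 4·3 + 0·0 = 20 + 12 + 0 = 32
|m| = √(5² + 4² + 0²) = √41 ≈ 6.403
|n| = √(4² + 3² + 0²) = √25 ≈ 5
cos θ = (m·n)/(|m||n|) = 32/(6.403·5) ≈ 0.9995
θ = arccos(0.9995) ≈ 1.79°

1.79°


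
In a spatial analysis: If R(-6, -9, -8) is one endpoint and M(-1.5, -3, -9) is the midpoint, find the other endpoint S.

S = 2M - R
  = (2·(-1.5) - (-6), 2·(-3) - (-9), 2·(-9) - (-8))
  = (-3 + 6, -6 + 9, -18 + 8)
  = (3, 3, -10)

(3, 3, -10)


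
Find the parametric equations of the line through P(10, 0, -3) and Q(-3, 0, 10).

Direction vector d = Q - P = (-3 - 10, 0 + 0, 10 + 3) = (-13, 0, 13)
Parametric form r = P + t·d:
x = 10 - 13t, y = 0, z = -3 + 13t

x = 10 - 13t, y = 0, z = -3 + 13t


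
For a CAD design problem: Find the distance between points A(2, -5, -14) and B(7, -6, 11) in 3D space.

d = √[(x₂-x₁)² + (y₂-y₁)² + (z₂-z₁)²]
  = √[5² + (-1)² + 25²]
  = √[25 + 1 + 625]
  = √651
  ≈ 25.51

25.51


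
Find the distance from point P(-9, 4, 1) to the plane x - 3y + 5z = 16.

distance = |a·x₀ + b·y₀ + c·z₀ - d| / √(a² + b² + c²)
  = |1·(-9) + (-3)·4 + 5·1 - 16| / √(1² + (-3)² + 5²)
  = |-9 - 12 + 5 - 16| / √(1 + 9 + 25)
  = |-32| / √35
  = 32 / 5.916
  ≈ 5.409

5.409


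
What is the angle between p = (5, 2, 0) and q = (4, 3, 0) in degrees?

p·q = 5·4 + 2·3 + 0·0 = 20 + 6 + 0 = 26
|p| = √(5² + 2² + 0²) = √29 ≈ 5.385
|q| = √(4² + 3² + 0²) = √25 ≈ 5
cos θ = (p·q)/(|p||q|) = 26/(5.385·5) ≈ 0.9656
θ = arccos(0.9656) ≈ 15.07°

15.07°


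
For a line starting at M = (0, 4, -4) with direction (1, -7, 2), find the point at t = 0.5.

P(t) = M + t·d
  = (0 + 1·0.5, 4 + (-7)·0.5, -4 + 2·0.5)
  = (0 + 0.5, 4 - 3.5, -4 + 1)
  = (0.5, 0.5, -3)

(0.5, 0.5, -3)


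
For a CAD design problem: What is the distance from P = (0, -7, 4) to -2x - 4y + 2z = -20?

distance = |a·x₀ + b·y₀ + c·z₀ - d| / √(a² + b² + c²)
  = |(-2)·0 + (-4)·(-7) + 2·4 - (-20)| / √((-2)² + (-4)² + 2²)
  = |0 + 28 + 8 + 20| / √(4 + 16 + 4)
  = |56| / √24
  = 56 / 4.899
  ≈ 11.43

11.43


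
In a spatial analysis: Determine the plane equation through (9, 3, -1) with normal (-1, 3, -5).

The plane through P with normal n = (a, b, c) satisfies n·(r - P) = 0,
i.e. ax + by + cz = a·x₀ + b·y₀ + c·z₀.
d = (-1)·9 + 3·3 + (-5)·(-1)
  = -9 + 9 + 5
  = 5
Equation: -x + 3y - 5z = 5

-x + 3y - 5z = 5


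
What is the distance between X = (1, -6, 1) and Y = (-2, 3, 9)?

d = √[(x₂-x₁)² + (y₂-y₁)² + (z₂-z₁)²]
  = √[(-3)² + 9² + 8²]
  = √[9 + 81 + 64]
  = √154
  ≈ 12.41

12.41


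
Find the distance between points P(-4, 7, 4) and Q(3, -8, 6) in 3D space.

d = √[(x₂-x₁)² + (y₂-y₁)² + (z₂-z₁)²]
  = √[7² + (-15)² + 2²]
  = √[49 + 225 + 4]
  = √278
  ≈ 16.67

16.67


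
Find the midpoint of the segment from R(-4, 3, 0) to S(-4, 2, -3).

M = ((x₁+x₂)/2, (y₁+y₂)/2, (z₁+z₂)/2)
  = ((-4 - 4)/2, (3 + 2)/2, (0 - 3)/2)
  = (-8/2, 5/2, -3/2)
  = (-4, 2.5, -1.5)

(-4, 2.5, -1.5)


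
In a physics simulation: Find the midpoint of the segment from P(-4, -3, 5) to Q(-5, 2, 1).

M = ((x₁+x₂)/2, (y₁+y₂)/2, (z₁+z₂)/2)
  = ((-4 - 5)/2, (-3 + 2)/2, (5 + 1)/2)
  = (-9/2, -1/2, 6/2)
  = (-4.5, -0.5, 3)

(-4.5, -0.5, 3)


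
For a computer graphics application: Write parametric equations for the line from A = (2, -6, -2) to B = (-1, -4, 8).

Direction vector d = B - A = (-1 - 2, -4 + 6, 8 + 2) = (-3, 2, 10)
Parametric form r = A + t·d:
x = 2 - 3t, y = -6 + 2t, z = -2 + 10t

x = 2 - 3t, y = -6 + 2t, z = -2 + 10t


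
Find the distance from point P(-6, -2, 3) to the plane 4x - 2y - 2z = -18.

distance = |a·x₀ + b·y₀ + c·z₀ - d| / √(a² + b² + c²)
  = |4·(-6) + (-2)·(-2) + (-2)·3 - (-18)| / √(4² + (-2)² + (-2)²)
  = |-24 + 4 - 6 + 18| / √(16 + 4 + 4)
  = |-8| / √24
  = 8 / 4.899
  ≈ 1.633

1.633


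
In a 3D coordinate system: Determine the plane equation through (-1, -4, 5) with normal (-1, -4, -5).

The plane through P with normal n = (a, b, c) satisfies n·(r - P) = 0,
i.e. ax + by + cz = a·x₀ + b·y₀ + c·z₀.
d = (-1)·(-1) + (-4)·(-4) + (-5)·5
  = 1 + 16 - 25
  = -8
Equation: -x - 4y - 5z = -8

-x - 4y - 5z = -8


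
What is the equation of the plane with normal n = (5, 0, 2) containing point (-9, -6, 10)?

The plane through P with normal n = (a, b, c) satisfies n·(r - P) = 0,
i.e. ax + by + cz = a·x₀ + b·y₀ + c·z₀.
d = 5·(-9) + 0·(-6) + 2·10
  = -45 + 0 + 20
  = -25
Equation: 5x + 2z = -25

5x + 2z = -25


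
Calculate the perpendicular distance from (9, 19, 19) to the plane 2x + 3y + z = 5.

distance = |a·x₀ + b·y₀ + c·z₀ - d| / √(a² + b² + c²)
  = |2·9 + 3·19 + 1·19 - 5| / √(2² + 3² + 1²)
  = |18 + 57 + 19 - 5| / √(4 + 9 + 1)
  = |89| / √14
  = 89 / 3.742
  ≈ 23.79

23.79


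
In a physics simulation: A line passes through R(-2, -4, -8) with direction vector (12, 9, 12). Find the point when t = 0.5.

P(t) = R + t·d
  = (-2 + 12·0.5, -4 + 9·0.5, -8 + 12·0.5)
  = (-2 + 6, -4 + 4.5, -8 + 6)
  = (4, 0.5, -2)

(4, 0.5, -2)


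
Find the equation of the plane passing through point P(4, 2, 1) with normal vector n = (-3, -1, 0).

The plane through P with normal n = (a, b, c) satisfies n·(r - P) = 0,
i.e. ax + by + cz = a·x₀ + b·y₀ + c·z₀.
d = (-3)·4 + (-1)·2 + 0·1
  = -12 - 2 + 0
  = -14
Equation: -3x - y = -14

-3x - y = -14


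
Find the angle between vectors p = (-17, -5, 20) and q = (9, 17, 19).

p·q = (-17)·9 + (-5)·17 + 20·19 = -153 - 85 + 380 = 142
|p| = √((-17)² + (-5)² + 20²) = √714 ≈ 26.72
|q| = √(9² + 17² + 19²) = √731 ≈ 27.04
cos θ = (p·q)/(|p||q|) = 142/(26.72·27.04) ≈ 0.1966
θ = arccos(0.1966) ≈ 78.66°

78.66°


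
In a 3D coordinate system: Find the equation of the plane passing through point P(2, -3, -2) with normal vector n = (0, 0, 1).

The plane through P with normal n = (a, b, c) satisfies n·(r - P) = 0,
i.e. ax + by + cz = a·x₀ + b·y₀ + c·z₀.
d = 0·2 + 0·(-3) + 1·(-2)
  = 0 + 0 - 2
  = -2
Equation: z = -2

z = -2


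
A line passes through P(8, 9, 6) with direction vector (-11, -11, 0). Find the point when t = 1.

P(t) = P + t·d
  = (8 + (-11)·1, 9 + (-11)·1, 6 + 0·1)
  = (8 - 11, 9 - 11, 6 + 0)
  = (-3, -2, 6)

(-3, -2, 6)


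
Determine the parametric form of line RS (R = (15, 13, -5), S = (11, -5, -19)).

Direction vector d = S - R = (11 - 15, -5 - 13, -19 + 5) = (-4, -18, -14)
Parametric form r = R + t·d:
x = 15 - 4t, y = 13 - 18t, z = -5 - 14t

x = 15 - 4t, y = 13 - 18t, z = -5 - 14t


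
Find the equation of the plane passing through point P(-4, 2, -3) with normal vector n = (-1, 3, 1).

The plane through P with normal n = (a, b, c) satisfies n·(r - P) = 0,
i.e. ax + by + cz = a·x₀ + b·y₀ + c·z₀.
d = (-1)·(-4) + 3·2 + 1·(-3)
  = 4 + 6 - 3
  = 7
Equation: -x + 3y + z = 7

-x + 3y + z = 7


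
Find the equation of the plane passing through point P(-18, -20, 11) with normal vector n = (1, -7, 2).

The plane through P with normal n = (a, b, c) satisfies n·(r - P) = 0,
i.e. ax + by + cz = a·x₀ + b·y₀ + c·z₀.
d = 1·(-18) + (-7)·(-20) + 2·11
  = -18 + 140 + 22
  = 144
Equation: x - 7y + 2z = 144

x - 7y + 2z = 144


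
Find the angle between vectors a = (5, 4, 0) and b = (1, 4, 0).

a·b = 5·1 + 4·4 + 0·0 = 5 + 16 + 0 = 21
|a| = √(5² + 4² + 0²) = √41 ≈ 6.403
|b| = √(1² + 4² + 0²) = √17 ≈ 4.123
cos θ = (a·b)/(|a||b|) = 21/(6.403·4.123) ≈ 0.7954
θ = arccos(0.7954) ≈ 37.3°

37.3°


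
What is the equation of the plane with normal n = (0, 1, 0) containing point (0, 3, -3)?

The plane through P with normal n = (a, b, c) satisfies n·(r - P) = 0,
i.e. ax + by + cz = a·x₀ + b·y₀ + c·z₀.
d = 0·0 + 1·3 + 0·(-3)
  = 0 + 3 + 0
  = 3
Equation: y = 3

y = 3


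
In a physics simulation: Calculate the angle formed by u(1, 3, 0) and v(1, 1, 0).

u·v = 1·1 + 3·1 + 0·0 = 1 + 3 + 0 = 4
|u| = √(1² + 3² + 0²) = √10 ≈ 3.162
|v| = √(1² + 1² + 0²) = √2 ≈ 1.414
cos θ = (u·v)/(|u||v|) = 4/(3.162·1.414) ≈ 0.8944
θ = arccos(0.8944) ≈ 26.57°

26.57°


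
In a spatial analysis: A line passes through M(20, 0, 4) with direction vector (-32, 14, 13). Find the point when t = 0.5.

P(t) = M + t·d
  = (20 + (-32)·0.5, 0 + 14·0.5, 4 + 13·0.5)
  = (20 - 16, 0 + 7, 4 + 6.5)
  = (4, 7, 10.5)

(4, 7, 10.5)


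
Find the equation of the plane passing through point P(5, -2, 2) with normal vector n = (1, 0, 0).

The plane through P with normal n = (a, b, c) satisfies n·(r - P) = 0,
i.e. ax + by + cz = a·x₀ + b·y₀ + c·z₀.
d = 1·5 + 0·(-2) + 0·2
  = 5 + 0 + 0
  = 5
Equation: x = 5

x = 5


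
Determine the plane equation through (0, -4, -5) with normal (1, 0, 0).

The plane through P with normal n = (a, b, c) satisfies n·(r - P) = 0,
i.e. ax + by + cz = a·x₀ + b·y₀ + c·z₀.
d = 1·0 + 0·(-4) + 0·(-5)
  = 0 + 0 + 0
  = 0
Equation: x = 0

x = 0


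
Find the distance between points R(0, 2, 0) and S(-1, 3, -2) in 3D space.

d = √[(x₂-x₁)² + (y₂-y₁)² + (z₂-z₁)²]
  = √[(-1)² + 1² + (-2)²]
  = √[1 + 1 + 4]
  = √6
  ≈ 2.449

2.449


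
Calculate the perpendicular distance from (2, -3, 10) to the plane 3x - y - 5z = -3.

distance = |a·x₀ + b·y₀ + c·z₀ - d| / √(a² + b² + c²)
  = |3·2 + (-1)·(-3) + (-5)·10 - (-3)| / √(3² + (-1)² + (-5)²)
  = |6 + 3 - 50 + 3| / √(9 + 1 + 25)
  = |-38| / √35
  = 38 / 5.916
  ≈ 6.423

6.423


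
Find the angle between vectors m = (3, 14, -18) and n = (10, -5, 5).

m·n = 3·10 + 14·(-5) + (-18)·5 = 30 - 70 - 90 = -130
|m| = √(3² + 14² + (-18)²) = √529 ≈ 23
|n| = √(10² + (-5)² + 5²) = √150 ≈ 12.25
cos θ = (m·n)/(|m||n|) = -130/(23·12.25) ≈ -0.4615
θ = arccos(-0.4615) ≈ 117.5°

117.5°


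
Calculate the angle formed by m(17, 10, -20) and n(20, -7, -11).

m·n = 17·20 + 10·(-7) + (-20)·(-11) = 340 - 70 + 220 = 490
|m| = √(17² + 10² + (-20)²) = √789 ≈ 28.09
|n| = √(20² + (-7)² + (-11)²) = √570 ≈ 23.87
cos θ = (m·n)/(|m||n|) = 490/(28.09·23.87) ≈ 0.7307
θ = arccos(0.7307) ≈ 43.06°

43.06°


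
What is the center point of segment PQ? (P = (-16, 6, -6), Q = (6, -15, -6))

M = ((x₁+x₂)/2, (y₁+y₂)/2, (z₁+z₂)/2)
  = ((-16 + 6)/2, (6 - 15)/2, (-6 - 6)/2)
  = (-10/2, -9/2, -12/2)
  = (-5, -4.5, -6)

(-5, -4.5, -6)


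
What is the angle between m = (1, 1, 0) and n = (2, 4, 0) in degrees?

m·n = 1·2 + 1·4 + 0·0 = 2 + 4 + 0 = 6
|m| = √(1² + 1² + 0²) = √2 ≈ 1.414
|n| = √(2² + 4² + 0²) = √20 ≈ 4.472
cos θ = (m·n)/(|m||n|) = 6/(1.414·4.472) ≈ 0.9487
θ = arccos(0.9487) ≈ 18.43°

18.43°


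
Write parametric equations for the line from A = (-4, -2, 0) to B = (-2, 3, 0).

Direction vector d = B - A = (-2 + 4, 3 + 2, 0 + 0) = (2, 5, 0)
Parametric form r = A + t·d:
x = -4 + 2t, y = -2 + 5t, z = 0

x = -4 + 2t, y = -2 + 5t, z = 0


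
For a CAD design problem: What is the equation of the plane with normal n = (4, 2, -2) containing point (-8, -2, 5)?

The plane through P with normal n = (a, b, c) satisfies n·(r - P) = 0,
i.e. ax + by + cz = a·x₀ + b·y₀ + c·z₀.
d = 4·(-8) + 2·(-2) + (-2)·5
  = -32 - 4 - 10
  = -46
Equation: 4x + 2y - 2z = -46

4x + 2y - 2z = -46


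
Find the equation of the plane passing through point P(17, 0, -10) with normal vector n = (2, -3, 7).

The plane through P with normal n = (a, b, c) satisfies n·(r - P) = 0,
i.e. ax + by + cz = a·x₀ + b·y₀ + c·z₀.
d = 2·17 + (-3)·0 + 7·(-10)
  = 34 + 0 - 70
  = -36
Equation: 2x - 3y + 7z = -36

2x - 3y + 7z = -36


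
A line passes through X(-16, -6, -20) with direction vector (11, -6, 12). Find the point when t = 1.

P(t) = X + t·d
  = (-16 + 11·1, -6 + (-6)·1, -20 + 12·1)
  = (-16 + 11, -6 - 6, -20 + 12)
  = (-5, -12, -8)

(-5, -12, -8)


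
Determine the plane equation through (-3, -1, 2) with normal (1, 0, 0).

The plane through P with normal n = (a, b, c) satisfies n·(r - P) = 0,
i.e. ax + by + cz = a·x₀ + b·y₀ + c·z₀.
d = 1·(-3) + 0·(-1) + 0·2
  = -3 + 0 + 0
  = -3
Equation: x = -3

x = -3


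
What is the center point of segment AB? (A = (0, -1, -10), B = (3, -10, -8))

M = ((x₁+x₂)/2, (y₁+y₂)/2, (z₁+z₂)/2)
  = ((0 + 3)/2, (-1 - 10)/2, (-10 - 8)/2)
  = (3/2, -11/2, -18/2)
  = (1.5, -5.5, -9)

(1.5, -5.5, -9)


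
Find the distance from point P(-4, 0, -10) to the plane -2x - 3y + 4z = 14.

distance = |a·x₀ + b·y₀ + c·z₀ - d| / √(a² + b² + c²)
  = |(-2)·(-4) + (-3)·0 + 4·(-10) - 14| / √((-2)² + (-3)² + 4²)
  = |8 + 0 - 40 - 14| / √(4 + 9 + 16)
  = |-46| / √29
  = 46 / 5.385
  ≈ 8.542

8.542


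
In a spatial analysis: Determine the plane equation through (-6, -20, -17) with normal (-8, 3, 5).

The plane through P with normal n = (a, b, c) satisfies n·(r - P) = 0,
i.e. ax + by + cz = a·x₀ + b·y₀ + c·z₀.
d = (-8)·(-6) + 3·(-20) + 5·(-17)
  = 48 - 60 - 85
  = -97
Equation: -8x + 3y + 5z = -97

-8x + 3y + 5z = -97


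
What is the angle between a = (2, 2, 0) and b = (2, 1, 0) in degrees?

a·b = 2·2 + 2·1 + 0·0 = 4 + 2 + 0 = 6
|a| = √(2² + 2² + 0²) = √8 ≈ 2.828
|b| = √(2² + 1² + 0²) = √5 ≈ 2.236
cos θ = (a·b)/(|a||b|) = 6/(2.828·2.236) ≈ 0.9487
θ = arccos(0.9487) ≈ 18.43°

18.43°


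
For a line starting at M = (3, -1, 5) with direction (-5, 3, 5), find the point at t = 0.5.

P(t) = M + t·d
  = (3 + (-5)·0.5, -1 + 3·0.5, 5 + 5·0.5)
  = (3 - 2.5, -1 + 1.5, 5 + 2.5)
  = (0.5, 0.5, 7.5)

(0.5, 0.5, 7.5)


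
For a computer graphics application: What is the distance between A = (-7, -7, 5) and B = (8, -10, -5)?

d = √[(x₂-x₁)² + (y₂-y₁)² + (z₂-z₁)²]
  = √[15² + (-3)² + (-10)²]
  = √[225 + 9 + 100]
  = √334
  ≈ 18.28

18.28


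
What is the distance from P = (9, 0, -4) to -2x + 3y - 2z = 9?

distance = |a·x₀ + b·y₀ + c·z₀ - d| / √(a² + b² + c²)
  = |(-2)·9 + 3·0 + (-2)·(-4) - 9| / √((-2)² + 3² + (-2)²)
  = |-18 + 0 + 8 - 9| / √(4 + 9 + 4)
  = |-19| / √17
  = 19 / 4.123
  ≈ 4.608

4.608


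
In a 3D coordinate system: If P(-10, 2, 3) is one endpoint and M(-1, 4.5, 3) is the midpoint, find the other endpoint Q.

Q = 2M - P
  = (2·(-1) - (-10), 2·4.5 - 2, 2·3 - 3)
  = (-2 + 10, 9 - 2, 6 - 3)
  = (8, 7, 3)

(8, 7, 3)


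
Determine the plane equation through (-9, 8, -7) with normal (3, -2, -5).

The plane through P with normal n = (a, b, c) satisfies n·(r - P) = 0,
i.e. ax + by + cz = a·x₀ + b·y₀ + c·z₀.
d = 3·(-9) + (-2)·8 + (-5)·(-7)
  = -27 - 16 + 35
  = -8
Equation: 3x - 2y - 5z = -8

3x - 2y - 5z = -8


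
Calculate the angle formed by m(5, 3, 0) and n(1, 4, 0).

m·n = 5·1 + 3·4 + 0·0 = 5 + 12 + 0 = 17
|m| = √(5² + 3² + 0²) = √34 ≈ 5.831
|n| = √(1² + 4² + 0²) = √17 ≈ 4.123
cos θ = (m·n)/(|m||n|) = 17/(5.831·4.123) ≈ 0.7071
θ = arccos(0.7071) ≈ 45°

45°


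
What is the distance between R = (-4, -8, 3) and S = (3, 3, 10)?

d = √[(x₂-x₁)² + (y₂-y₁)² + (z₂-z₁)²]
  = √[7² + 11² + 7²]
  = √[49 + 121 + 49]
  = √219
  ≈ 14.8

14.8


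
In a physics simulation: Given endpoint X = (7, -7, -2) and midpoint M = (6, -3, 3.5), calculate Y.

Y = 2M - X
  = (2·6 - 7, 2·(-3) - (-7), 2·3.5 - (-2))
  = (12 - 7, -6 + 7, 7 + 2)
  = (5, 1, 9)

(5, 1, 9)


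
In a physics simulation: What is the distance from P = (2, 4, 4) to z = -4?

distance = |a·x₀ + b·y₀ + c·z₀ - d| / √(a² + b² + c²)
  = |0·2 + 0·4 + 1·4 - (-4)| / √(0² + 0² + 1²)
  = |0 + 0 + 4 + 4| / √(0 + 0 + 1)
  = |8| / √1
  = 8 / 1
  ≈ 8

8


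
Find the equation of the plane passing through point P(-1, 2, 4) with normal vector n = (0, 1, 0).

The plane through P with normal n = (a, b, c) satisfies n·(r - P) = 0,
i.e. ax + by + cz = a·x₀ + b·y₀ + c·z₀.
d = 0·(-1) + 1·2 + 0·4
  = 0 + 2 + 0
  = 2
Equation: y = 2

y = 2


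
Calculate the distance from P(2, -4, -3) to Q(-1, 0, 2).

d = √[(x₂-x₁)² + (y₂-y₁)² + (z₂-z₁)²]
  = √[(-3)² + 4² + 5²]
  = √[9 + 16 + 25]
  = √50
  ≈ 7.071

7.071


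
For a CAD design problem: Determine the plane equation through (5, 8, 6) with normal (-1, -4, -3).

The plane through P with normal n = (a, b, c) satisfies n·(r - P) = 0,
i.e. ax + by + cz = a·x₀ + b·y₀ + c·z₀.
d = (-1)·5 + (-4)·8 + (-3)·6
  = -5 - 32 - 18
  = -55
Equation: -x - 4y - 3z = -55

-x - 4y - 3z = -55


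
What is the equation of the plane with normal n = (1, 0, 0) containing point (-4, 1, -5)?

The plane through P with normal n = (a, b, c) satisfies n·(r - P) = 0,
i.e. ax + by + cz = a·x₀ + b·y₀ + c·z₀.
d = 1·(-4) + 0·1 + 0·(-5)
  = -4 + 0 + 0
  = -4
Equation: x = -4

x = -4


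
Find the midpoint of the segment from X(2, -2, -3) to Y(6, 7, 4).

M = ((x₁+x₂)/2, (y₁+y₂)/2, (z₁+z₂)/2)
  = ((2 + 6)/2, (-2 + 7)/2, (-3 + 4)/2)
  = (8/2, 5/2, 1/2)
  = (4, 2.5, 0.5)

(4, 2.5, 0.5)


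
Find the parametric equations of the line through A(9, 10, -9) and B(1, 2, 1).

Direction vector d = B - A = (1 - 9, 2 - 10, 1 + 9) = (-8, -8, 10)
Parametric form r = A + t·d:
x = 9 - 8t, y = 10 - 8t, z = -9 + 10t

x = 9 - 8t, y = 10 - 8t, z = -9 + 10t


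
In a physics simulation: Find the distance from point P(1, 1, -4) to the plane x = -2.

distance = |a·x₀ + b·y₀ + c·z₀ - d| / √(a² + b² + c²)
  = |1·1 + 0·1 + 0·(-4) - (-2)| / √(1² + 0² + 0²)
  = |1 + 0 + 0 + 2| / √(1 + 0 + 0)
  = |3| / √1
  = 3 / 1
  ≈ 3

3


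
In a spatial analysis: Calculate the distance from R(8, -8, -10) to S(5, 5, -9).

d = √[(x₂-x₁)² + (y₂-y₁)² + (z₂-z₁)²]
  = √[(-3)² + 13² + 1²]
  = √[9 + 169 + 1]
  = √179
  ≈ 13.38

13.38


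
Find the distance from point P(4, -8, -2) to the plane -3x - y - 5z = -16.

distance = |a·x₀ + b·y₀ + c·z₀ - d| / √(a² + b² + c²)
  = |(-3)·4 + (-1)·(-8) + (-5)·(-2) - (-16)| / √((-3)² + (-1)² + (-5)²)
  = |-12 + 8 + 10 + 16| / √(9 + 1 + 25)
  = |22| / √35
  = 22 / 5.916
  ≈ 3.719

3.719


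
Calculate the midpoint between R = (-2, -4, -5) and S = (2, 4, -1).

M = ((x₁+x₂)/2, (y₁+y₂)/2, (z₁+z₂)/2)
  = ((-2 + 2)/2, (-4 + 4)/2, (-5 - 1)/2)
  = (0/2, 0/2, -6/2)
  = (0, 0, -3)

(0, 0, -3)


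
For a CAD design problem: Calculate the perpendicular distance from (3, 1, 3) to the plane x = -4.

distance = |a·x₀ + b·y₀ + c·z₀ - d| / √(a² + b² + c²)
  = |1·3 + 0·1 + 0·3 - (-4)| / √(1² + 0² + 0²)
  = |3 + 0 + 0 + 4| / √(1 + 0 + 0)
  = |7| / √1
  = 7 / 1
  ≈ 7

7


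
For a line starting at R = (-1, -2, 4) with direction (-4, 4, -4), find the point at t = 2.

P(t) = R + t·d
  = (-1 + (-4)·2, -2 + 4·2, 4 + (-4)·2)
  = (-1 - 8, -2 + 8, 4 - 8)
  = (-9, 6, -4)

(-9, 6, -4)


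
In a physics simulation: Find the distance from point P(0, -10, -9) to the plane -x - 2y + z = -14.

distance = |a·x₀ + b·y₀ + c·z₀ - d| / √(a² + b² + c²)
  = |(-1)·0 + (-2)·(-10) + 1·(-9) - (-14)| / √((-1)² + (-2)² + 1²)
  = |0 + 20 - 9 + 14| / √(1 + 4 + 1)
  = |25| / √6
  = 25 / 2.449
  ≈ 10.21

10.21


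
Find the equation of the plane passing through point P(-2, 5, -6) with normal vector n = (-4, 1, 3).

The plane through P with normal n = (a, b, c) satisfies n·(r - P) = 0,
i.e. ax + by + cz = a·x₀ + b·y₀ + c·z₀.
d = (-4)·(-2) + 1·5 + 3·(-6)
  = 8 + 5 - 18
  = -5
Equation: -4x + y + 3z = -5

-4x + y + 3z = -5


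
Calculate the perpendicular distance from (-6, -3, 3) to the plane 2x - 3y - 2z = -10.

distance = |a·x₀ + b·y₀ + c·z₀ - d| / √(a² + b² + c²)
  = |2·(-6) + (-3)·(-3) + (-2)·3 - (-10)| / √(2² + (-3)² + (-2)²)
  = |-12 + 9 - 6 + 10| / √(4 + 9 + 4)
  = |1| / √17
  = 1 / 4.123
  ≈ 0.2425

0.2425


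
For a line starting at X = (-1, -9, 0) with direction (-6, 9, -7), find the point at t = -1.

P(t) = X + t·d
  = (-1 + (-6)·(-1), -9 + 9·(-1), 0 + (-7)·(-1))
  = (-1 + 6, -9 - 9, 0 + 7)
  = (5, -18, 7)

(5, -18, 7)


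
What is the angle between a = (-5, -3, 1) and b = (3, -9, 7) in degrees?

a·b = (-5)·3 + (-3)·(-9) + 1·7 = -15 + 27 + 7 = 19
|a| = √((-5)² + (-3)² + 1²) = √35 ≈ 5.916
|b| = √(3² + (-9)² + 7²) = √139 ≈ 11.79
cos θ = (a·b)/(|a||b|) = 19/(5.916·11.79) ≈ 0.2724
θ = arccos(0.2724) ≈ 74.19°

74.19°


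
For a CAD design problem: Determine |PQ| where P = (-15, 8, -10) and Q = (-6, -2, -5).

d = √[(x₂-x₁)² + (y₂-y₁)² + (z₂-z₁)²]
  = √[9² + (-10)² + 5²]
  = √[81 + 100 + 25]
  = √206
  ≈ 14.35

14.35


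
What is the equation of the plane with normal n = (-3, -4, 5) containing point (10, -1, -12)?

The plane through P with normal n = (a, b, c) satisfies n·(r - P) = 0,
i.e. ax + by + cz = a·x₀ + b·y₀ + c·z₀.
d = (-3)·10 + (-4)·(-1) + 5·(-12)
  = -30 + 4 - 60
  = -86
Equation: -3x - 4y + 5z = -86

-3x - 4y + 5z = -86


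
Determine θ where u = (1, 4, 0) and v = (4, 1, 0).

u·v = 1·4 + 4·1 + 0·0 = 4 + 4 + 0 = 8
|u| = √(1² + 4² + 0²) = √17 ≈ 4.123
|v| = √(4² + 1² + 0²) = √17 ≈ 4.123
cos θ = (u·v)/(|u||v|) = 8/(4.123·4.123) ≈ 0.4706
θ = arccos(0.4706) ≈ 61.93°

61.93°


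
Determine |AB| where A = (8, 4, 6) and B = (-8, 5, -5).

d = √[(x₂-x₁)² + (y₂-y₁)² + (z₂-z₁)²]
  = √[(-16)² + 1² + (-11)²]
  = √[256 + 1 + 121]
  = √378
  ≈ 19.44

19.44


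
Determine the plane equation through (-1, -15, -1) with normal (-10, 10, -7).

The plane through P with normal n = (a, b, c) satisfies n·(r - P) = 0,
i.e. ax + by + cz = a·x₀ + b·y₀ + c·z₀.
d = (-10)·(-1) + 10·(-15) + (-7)·(-1)
  = 10 - 150 + 7
  = -133
Equation: -10x + 10y - 7z = -133

-10x + 10y - 7z = -133


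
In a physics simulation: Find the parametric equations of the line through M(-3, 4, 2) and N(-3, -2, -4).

Direction vector d = N - M = (-3 + 3, -2 - 4, -4 - 2) = (0, -6, -6)
Parametric form r = M + t·d:
x = -3, y = 4 - 6t, z = 2 - 6t

x = -3, y = 4 - 6t, z = 2 - 6t


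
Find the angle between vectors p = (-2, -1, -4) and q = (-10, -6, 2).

p·q = (-2)·(-10) + (-1)·(-6) + (-4)·2 = 20 + 6 - 8 = 18
|p| = √((-2)² + (-1)² + (-4)²) = √21 ≈ 4.583
|q| = √((-10)² + (-6)² + 2²) = √140 ≈ 11.83
cos θ = (p·q)/(|p||q|) = 18/(4.583·11.83) ≈ 0.332
θ = arccos(0.332) ≈ 70.61°

70.61°


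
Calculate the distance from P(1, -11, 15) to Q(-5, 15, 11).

d = √[(x₂-x₁)² + (y₂-y₁)² + (z₂-z₁)²]
  = √[(-6)² + 26² + (-4)²]
  = √[36 + 676 + 16]
  = √728
  ≈ 26.98

26.98


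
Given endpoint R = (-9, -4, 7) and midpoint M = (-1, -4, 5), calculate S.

S = 2M - R
  = (2·(-1) - (-9), 2·(-4) - (-4), 2·5 - 7)
  = (-2 + 9, -8 + 4, 10 - 7)
  = (7, -4, 3)

(7, -4, 3)


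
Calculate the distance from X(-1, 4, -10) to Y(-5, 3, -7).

d = √[(x₂-x₁)² + (y₂-y₁)² + (z₂-z₁)²]
  = √[(-4)² + (-1)² + 3²]
  = √[16 + 1 + 9]
  = √26
  ≈ 5.099

5.099


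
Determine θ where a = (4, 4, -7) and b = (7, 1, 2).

a·b = 4·7 + 4·1 + (-7)·2 = 28 + 4 - 14 = 18
|a| = √(4² + 4² + (-7)²) = √81 ≈ 9
|b| = √(7² + 1² + 2²) = √54 ≈ 7.348
cos θ = (a·b)/(|a||b|) = 18/(9·7.348) ≈ 0.2722
θ = arccos(0.2722) ≈ 74.21°

74.21°


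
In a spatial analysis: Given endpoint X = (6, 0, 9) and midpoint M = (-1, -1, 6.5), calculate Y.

Y = 2M - X
  = (2·(-1) - 6, 2·(-1) - 0, 2·6.5 - 9)
  = (-2 - 6, -2 + 0, 13 - 9)
  = (-8, -2, 4)

(-8, -2, 4)


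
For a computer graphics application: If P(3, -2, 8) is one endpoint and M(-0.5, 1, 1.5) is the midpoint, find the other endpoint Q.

Q = 2M - P
  = (2·(-0.5) - 3, 2·1 - (-2), 2·1.5 - 8)
  = (-1 - 3, 2 + 2, 3 - 8)
  = (-4, 4, -5)

(-4, 4, -5)


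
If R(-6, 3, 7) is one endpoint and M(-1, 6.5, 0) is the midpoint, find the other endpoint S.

S = 2M - R
  = (2·(-1) - (-6), 2·6.5 - 3, 2·0 - 7)
  = (-2 + 6, 13 - 3, 0 - 7)
  = (4, 10, -7)

(4, 10, -7)


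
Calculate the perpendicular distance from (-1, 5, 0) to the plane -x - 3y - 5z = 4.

distance = |a·x₀ + b·y₀ + c·z₀ - d| / √(a² + b² + c²)
  = |(-1)·(-1) + (-3)·5 + (-5)·0 - 4| / √((-1)² + (-3)² + (-5)²)
  = |1 - 15 + 0 - 4| / √(1 + 9 + 25)
  = |-18| / √35
  = 18 / 5.916
  ≈ 3.043

3.043


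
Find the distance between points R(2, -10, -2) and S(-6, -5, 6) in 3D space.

d = √[(x₂-x₁)² + (y₂-y₁)² + (z₂-z₁)²]
  = √[(-8)² + 5² + 8²]
  = √[64 + 25 + 64]
  = √153
  ≈ 12.37

12.37


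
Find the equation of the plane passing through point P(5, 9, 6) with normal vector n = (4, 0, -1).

The plane through P with normal n = (a, b, c) satisfies n·(r - P) = 0,
i.e. ax + by + cz = a·x₀ + b·y₀ + c·z₀.
d = 4·5 + 0·9 + (-1)·6
  = 20 + 0 - 6
  = 14
Equation: 4x - z = 14

4x - z = 14


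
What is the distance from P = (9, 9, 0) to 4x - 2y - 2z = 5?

distance = |a·x₀ + b·y₀ + c·z₀ - d| / √(a² + b² + c²)
  = |4·9 + (-2)·9 + (-2)·0 - 5| / √(4² + (-2)² + (-2)²)
  = |36 - 18 + 0 - 5| / √(16 + 4 + 4)
  = |13| / √24
  = 13 / 4.899
  ≈ 2.654

2.654


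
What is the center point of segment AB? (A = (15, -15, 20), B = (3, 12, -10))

M = ((x₁+x₂)/2, (y₁+y₂)/2, (z₁+z₂)/2)
  = ((15 + 3)/2, (-15 + 12)/2, (20 - 10)/2)
  = (18/2, -3/2, 10/2)
  = (9, -1.5, 5)

(9, -1.5, 5)


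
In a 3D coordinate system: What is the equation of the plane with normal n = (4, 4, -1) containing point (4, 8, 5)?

The plane through P with normal n = (a, b, c) satisfies n·(r - P) = 0,
i.e. ax + by + cz = a·x₀ + b·y₀ + c·z₀.
d = 4·4 + 4·8 + (-1)·5
  = 16 + 32 - 5
  = 43
Equation: 4x + 4y - z = 43

4x + 4y - z = 43


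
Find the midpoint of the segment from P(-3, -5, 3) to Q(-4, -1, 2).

M = ((x₁+x₂)/2, (y₁+y₂)/2, (z₁+z₂)/2)
  = ((-3 - 4)/2, (-5 - 1)/2, (3 + 2)/2)
  = (-7/2, -6/2, 5/2)
  = (-3.5, -3, 2.5)

(-3.5, -3, 2.5)


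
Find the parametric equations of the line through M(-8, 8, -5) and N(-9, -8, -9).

Direction vector d = N - M = (-9 + 8, -8 - 8, -9 + 5) = (-1, -16, -4)
Parametric form r = M + t·d:
x = -8 - t, y = 8 - 16t, z = -5 - 4t

x = -8 - t, y = 8 - 16t, z = -5 - 4t


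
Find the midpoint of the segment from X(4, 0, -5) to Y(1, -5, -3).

M = ((x₁+x₂)/2, (y₁+y₂)/2, (z₁+z₂)/2)
  = ((4 + 1)/2, (0 - 5)/2, (-5 - 3)/2)
  = (5/2, -5/2, -8/2)
  = (2.5, -2.5, -4)

(2.5, -2.5, -4)


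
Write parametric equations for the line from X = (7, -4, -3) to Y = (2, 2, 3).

Direction vector d = Y - X = (2 - 7, 2 + 4, 3 + 3) = (-5, 6, 6)
Parametric form r = X + t·d:
x = 7 - 5t, y = -4 + 6t, z = -3 + 6t

x = 7 - 5t, y = -4 + 6t, z = -3 + 6t


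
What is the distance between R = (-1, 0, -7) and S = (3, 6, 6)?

d = √[(x₂-x₁)² + (y₂-y₁)² + (z₂-z₁)²]
  = √[4² + 6² + 13²]
  = √[16 + 36 + 169]
  = √221
  ≈ 14.87

14.87


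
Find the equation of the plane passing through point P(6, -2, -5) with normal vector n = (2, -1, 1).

The plane through P with normal n = (a, b, c) satisfies n·(r - P) = 0,
i.e. ax + by + cz = a·x₀ + b·y₀ + c·z₀.
d = 2·6 + (-1)·(-2) + 1·(-5)
  = 12 + 2 - 5
  = 9
Equation: 2x - y + z = 9

2x - y + z = 9


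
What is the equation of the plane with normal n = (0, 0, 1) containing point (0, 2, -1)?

The plane through P with normal n = (a, b, c) satisfies n·(r - P) = 0,
i.e. ax + by + cz = a·x₀ + b·y₀ + c·z₀.
d = 0·0 + 0·2 + 1·(-1)
  = 0 + 0 - 1
  = -1
Equation: z = -1

z = -1


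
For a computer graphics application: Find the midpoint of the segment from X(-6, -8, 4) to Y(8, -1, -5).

M = ((x₁+x₂)/2, (y₁+y₂)/2, (z₁+z₂)/2)
  = ((-6 + 8)/2, (-8 - 1)/2, (4 - 5)/2)
  = (2/2, -9/2, -1/2)
  = (1, -4.5, -0.5)

(1, -4.5, -0.5)


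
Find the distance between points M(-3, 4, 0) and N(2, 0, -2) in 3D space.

d = √[(x₂-x₁)² + (y₂-y₁)² + (z₂-z₁)²]
  = √[5² + (-4)² + (-2)²]
  = √[25 + 16 + 4]
  = √45
  ≈ 6.708

6.708


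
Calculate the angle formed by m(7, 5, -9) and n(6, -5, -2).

m·n = 7·6 + 5·(-5) + (-9)·(-2) = 42 - 25 + 18 = 35
|m| = √(7² + 5² + (-9)²) = √155 ≈ 12.45
|n| = √(6² + (-5)² + (-2)²) = √65 ≈ 8.062
cos θ = (m·n)/(|m||n|) = 35/(12.45·8.062) ≈ 0.3487
θ = arccos(0.3487) ≈ 69.59°

69.59°


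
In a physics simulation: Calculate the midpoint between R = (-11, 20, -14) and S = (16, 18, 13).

M = ((x₁+x₂)/2, (y₁+y₂)/2, (z₁+z₂)/2)
  = ((-11 + 16)/2, (20 + 18)/2, (-14 + 13)/2)
  = (5/2, 38/2, -1/2)
  = (2.5, 19, -0.5)

(2.5, 19, -0.5)


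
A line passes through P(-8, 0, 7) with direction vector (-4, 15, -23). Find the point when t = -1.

P(t) = P + t·d
  = (-8 + (-4)·(-1), 0 + 15·(-1), 7 + (-23)·(-1))
  = (-8 + 4, 0 - 15, 7 + 23)
  = (-4, -15, 30)

(-4, -15, 30)


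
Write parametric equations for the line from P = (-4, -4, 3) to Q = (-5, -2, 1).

Direction vector d = Q - P = (-5 + 4, -2 + 4, 1 - 3) = (-1, 2, -2)
Parametric form r = P + t·d:
x = -4 - t, y = -4 + 2t, z = 3 - 2t

x = -4 - t, y = -4 + 2t, z = 3 - 2t


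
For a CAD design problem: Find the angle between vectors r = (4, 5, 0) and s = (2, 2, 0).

r·s = 4·2 + 5·2 + 0·0 = 8 + 10 + 0 = 18
|r| = √(4² + 5² + 0²) = √41 ≈ 6.403
|s| = √(2² + 2² + 0²) = √8 ≈ 2.828
cos θ = (r·s)/(|r||s|) = 18/(6.403·2.828) ≈ 0.9939
θ = arccos(0.9939) ≈ 6.34°

6.34°


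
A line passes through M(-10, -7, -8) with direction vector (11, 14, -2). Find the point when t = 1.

P(t) = M + t·d
  = (-10 + 11·1, -7 + 14·1, -8 + (-2)·1)
  = (-10 + 11, -7 + 14, -8 - 2)
  = (1, 7, -10)

(1, 7, -10)


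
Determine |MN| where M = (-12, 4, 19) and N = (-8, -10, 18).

d = √[(x₂-x₁)² + (y₂-y₁)² + (z₂-z₁)²]
  = √[4² + (-14)² + (-1)²]
  = √[16 + 196 + 1]
  = √213
  ≈ 14.59

14.59


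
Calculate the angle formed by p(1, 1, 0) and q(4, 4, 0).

p·q = 1·4 + 1·4 + 0·0 = 4 + 4 + 0 = 8
|p| = √(1² + 1² + 0²) = √2 ≈ 1.414
|q| = √(4² + 4² + 0²) = √32 ≈ 5.657
cos θ = (p·q)/(|p||q|) = 8/(1.414·5.657) ≈ 1
θ = arccos(1) ≈ 0°

0°


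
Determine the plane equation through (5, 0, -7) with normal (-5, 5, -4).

The plane through P with normal n = (a, b, c) satisfies n·(r - P) = 0,
i.e. ax + by + cz = a·x₀ + b·y₀ + c·z₀.
d = (-5)·5 + 5·0 + (-4)·(-7)
  = -25 + 0 + 28
  = 3
Equation: -5x + 5y - 4z = 3

-5x + 5y - 4z = 3


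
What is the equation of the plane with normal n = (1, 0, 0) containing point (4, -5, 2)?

The plane through P with normal n = (a, b, c) satisfies n·(r - P) = 0,
i.e. ax + by + cz = a·x₀ + b·y₀ + c·z₀.
d = 1·4 + 0·(-5) + 0·2
  = 4 + 0 + 0
  = 4
Equation: x = 4

x = 4


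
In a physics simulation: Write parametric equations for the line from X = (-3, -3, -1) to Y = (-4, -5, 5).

Direction vector d = Y - X = (-4 + 3, -5 + 3, 5 + 1) = (-1, -2, 6)
Parametric form r = X + t·d:
x = -3 - t, y = -3 - 2t, z = -1 + 6t

x = -3 - t, y = -3 - 2t, z = -1 + 6t


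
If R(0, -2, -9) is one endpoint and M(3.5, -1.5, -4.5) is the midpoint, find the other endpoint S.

S = 2M - R
  = (2·3.5 - 0, 2·(-1.5) - (-2), 2·(-4.5) - (-9))
  = (7 + 0, -3 + 2, -9 + 9)
  = (7, -1, 0)

(7, -1, 0)


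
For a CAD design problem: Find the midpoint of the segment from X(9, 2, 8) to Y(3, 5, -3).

M = ((x₁+x₂)/2, (y₁+y₂)/2, (z₁+z₂)/2)
  = ((9 + 3)/2, (2 + 5)/2, (8 - 3)/2)
  = (12/2, 7/2, 5/2)
  = (6, 3.5, 2.5)

(6, 3.5, 2.5)


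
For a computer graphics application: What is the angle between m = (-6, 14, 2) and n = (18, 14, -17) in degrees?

m·n = (-6)·18 + 14·14 + 2·(-17) = -108 + 196 - 34 = 54
|m| = √((-6)² + 14² + 2²) = √236 ≈ 15.36
|n| = √(18² + 14² + (-17)²) = √809 ≈ 28.44
cos θ = (m·n)/(|m||n|) = 54/(15.36·28.44) ≈ 0.1236
θ = arccos(0.1236) ≈ 82.9°

82.9°


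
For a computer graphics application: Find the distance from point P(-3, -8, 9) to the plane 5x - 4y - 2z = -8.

distance = |a·x₀ + b·y₀ + c·z₀ - d| / √(a² + b² + c²)
  = |5·(-3) + (-4)·(-8) + (-2)·9 - (-8)| / √(5² + (-4)² + (-2)²)
  = |-15 + 32 - 18 + 8| / √(25 + 16 + 4)
  = |7| / √45
  = 7 / 6.708
  ≈ 1.043

1.043


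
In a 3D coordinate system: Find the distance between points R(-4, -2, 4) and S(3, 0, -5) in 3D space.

d = √[(x₂-x₁)² + (y₂-y₁)² + (z₂-z₁)²]
  = √[7² + 2² + (-9)²]
  = √[49 + 4 + 81]
  = √134
  ≈ 11.58

11.58


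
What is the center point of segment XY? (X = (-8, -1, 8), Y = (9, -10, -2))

M = ((x₁+x₂)/2, (y₁+y₂)/2, (z₁+z₂)/2)
  = ((-8 + 9)/2, (-1 - 10)/2, (8 - 2)/2)
  = (1/2, -11/2, 6/2)
  = (0.5, -5.5, 3)

(0.5, -5.5, 3)


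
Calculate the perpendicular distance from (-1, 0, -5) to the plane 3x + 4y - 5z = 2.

distance = |a·x₀ + b·y₀ + c·z₀ - d| / √(a² + b² + c²)
  = |3·(-1) + 4·0 + (-5)·(-5) - 2| / √(3² + 4² + (-5)²)
  = |-3 + 0 + 25 - 2| / √(9 + 16 + 25)
  = |20| / √50
  = 20 / 7.071
  ≈ 2.828

2.828


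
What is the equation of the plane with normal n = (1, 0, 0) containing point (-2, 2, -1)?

The plane through P with normal n = (a, b, c) satisfies n·(r - P) = 0,
i.e. ax + by + cz = a·x₀ + b·y₀ + c·z₀.
d = 1·(-2) + 0·2 + 0·(-1)
  = -2 + 0 + 0
  = -2
Equation: x = -2

x = -2


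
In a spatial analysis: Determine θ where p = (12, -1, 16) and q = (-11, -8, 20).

p·q = 12·(-11) + (-1)·(-8) + 16·20 = -132 + 8 + 320 = 196
|p| = √(12² + (-1)² + 16²) = √401 ≈ 20.02
|q| = √((-11)² + (-8)² + 20²) = √585 ≈ 24.19
cos θ = (p·q)/(|p||q|) = 196/(20.02·24.19) ≈ 0.4047
θ = arccos(0.4047) ≈ 66.13°

66.13°


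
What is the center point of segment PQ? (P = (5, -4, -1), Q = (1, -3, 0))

M = ((x₁+x₂)/2, (y₁+y₂)/2, (z₁+z₂)/2)
  = ((5 + 1)/2, (-4 - 3)/2, (-1 + 0)/2)
  = (6/2, -7/2, -1/2)
  = (3, -3.5, -0.5)

(3, -3.5, -0.5)
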